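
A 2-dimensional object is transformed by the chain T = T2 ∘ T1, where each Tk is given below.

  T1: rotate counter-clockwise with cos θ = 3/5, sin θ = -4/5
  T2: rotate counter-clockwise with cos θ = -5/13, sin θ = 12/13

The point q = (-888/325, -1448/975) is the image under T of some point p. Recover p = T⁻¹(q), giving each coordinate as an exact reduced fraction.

p = (-8/3, 8/5)

T1 = [3/5 4/5 0; -4/5 3/5 0; 0 0 1]
T2·T1 = [33/65 -56/65 0; 56/65 33/65 0; 0 0 1]
det M = 1; M⁻¹ = [33/65 56/65 0; -56/65 33/65 0; 0 0 1]
M⁻¹ · (-888/325, -1448/975)ᵀ = (-8/3, 8/5)ᵀ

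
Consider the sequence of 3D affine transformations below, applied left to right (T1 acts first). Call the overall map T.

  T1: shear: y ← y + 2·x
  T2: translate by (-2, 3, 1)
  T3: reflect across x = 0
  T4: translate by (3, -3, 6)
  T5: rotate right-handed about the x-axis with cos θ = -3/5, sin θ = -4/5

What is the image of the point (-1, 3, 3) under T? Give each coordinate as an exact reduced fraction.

T(p) = (6, 37/5, -34/5)

T1 shear: y ← y + 2·x: (-1, 3, 3) → (-1, 1, 3)
T2 translate by (-2, 3, 1): (-1, 1, 3) → (-3, 4, 4)
T3 reflect across x = 0: (-3, 4, 4) → (3, 4, 4)
T4 translate by (3, -3, 6): (3, 4, 4) → (6, 1, 10)
T5 rotate right-handed about the x-axis with cos θ = -3/5, sin θ = -4/5: (6, 1, 10) → (6, 37/5, -34/5)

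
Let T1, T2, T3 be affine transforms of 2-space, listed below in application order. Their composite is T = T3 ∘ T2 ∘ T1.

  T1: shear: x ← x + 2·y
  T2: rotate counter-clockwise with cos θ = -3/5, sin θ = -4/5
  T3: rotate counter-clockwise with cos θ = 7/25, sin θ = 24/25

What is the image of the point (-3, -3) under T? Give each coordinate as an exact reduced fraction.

T1 shear: x ← x + 2·y: (-3, -3) → (-9, -3)
T2 rotate counter-clockwise with cos θ = -3/5, sin θ = -4/5: (-9, -3) → (3, 9)
T3 rotate counter-clockwise with cos θ = 7/25, sin θ = 24/25: (3, 9) → (-39/5, 27/5)

T(p) = (-39/5, 27/5)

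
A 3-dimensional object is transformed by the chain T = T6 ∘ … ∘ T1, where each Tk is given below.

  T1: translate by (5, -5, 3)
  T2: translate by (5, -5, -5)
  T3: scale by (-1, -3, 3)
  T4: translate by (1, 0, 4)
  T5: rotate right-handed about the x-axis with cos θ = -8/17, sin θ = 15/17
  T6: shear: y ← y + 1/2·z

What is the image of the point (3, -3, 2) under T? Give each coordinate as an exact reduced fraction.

T(p) = (-12, -191/34, 553/17)

T1 translate by (5, -5, 3): (3, -3, 2) → (8, -8, 5)
T2 translate by (5, -5, -5): (8, -8, 5) → (13, -13, 0)
T3 scale by (-1, -3, 3): (13, -13, 0) → (-13, 39, 0)
T4 translate by (1, 0, 4): (-13, 39, 0) → (-12, 39, 4)
T5 rotate right-handed about the x-axis with cos θ = -8/17, sin θ = 15/17: (-12, 39, 4) → (-12, -372/17, 553/17)
T6 shear: y ← y + 1/2·z: (-12, -372/17, 553/17) → (-12, -191/34, 553/17)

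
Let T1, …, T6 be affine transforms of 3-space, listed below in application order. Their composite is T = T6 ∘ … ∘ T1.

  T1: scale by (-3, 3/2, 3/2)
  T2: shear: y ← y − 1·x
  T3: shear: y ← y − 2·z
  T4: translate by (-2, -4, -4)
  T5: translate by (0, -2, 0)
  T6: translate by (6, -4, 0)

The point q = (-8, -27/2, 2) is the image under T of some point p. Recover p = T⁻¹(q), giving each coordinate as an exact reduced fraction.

T1 = [-3 0 0 0; 0 3/2 0 0; 0 0 3/2 0; 0 0 0 1]
T2·T1 = [-3 0 0 0; 3 3/2 0 0; 0 0 3/2 0; 0 0 0 1]
T3·…·T1 = [-3 0 0 0; 3 3/2 -3 0; 0 0 3/2 0; 0 0 0 1]
T4·…·T1 = [-3 0 0 -2; 3 3/2 -3 -4; 0 0 3/2 -4; 0 0 0 1]
T5·…·T1 = [-3 0 0 -2; 3 3/2 -3 -6; 0 0 3/2 -4; 0 0 0 1]
T6·…·T1 = [-3 0 0 4; 3 3/2 -3 -10; 0 0 3/2 -4; 0 0 0 1]
det M = -27/4; M⁻¹ = [-1/3 0 0 4/3; 2/3 2/3 4/3 28/3; 0 0 2/3 8/3; 0 0 0 1]
M⁻¹ · (-8, -27/2, 2)ᵀ = (4, -7/3, 4)ᵀ

p = (4, -7/3, 4)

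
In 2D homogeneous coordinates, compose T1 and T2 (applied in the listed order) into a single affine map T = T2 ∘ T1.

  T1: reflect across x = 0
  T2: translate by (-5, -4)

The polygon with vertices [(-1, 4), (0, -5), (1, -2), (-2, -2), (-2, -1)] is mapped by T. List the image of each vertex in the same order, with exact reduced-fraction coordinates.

T1 reflect across x = 0: (-1, 4) → (1, 4); (0, -5) → (0, -5); (1, -2) → (-1, -2); (-2, -2) → (2, -2); (-2, -1) → (2, -1)
T2 translate by (-5, -4): (1, 4) → (-4, 0); (0, -5) → (-5, -9); (-1, -2) → (-6, -6); (2, -2) → (-3, -6); (2, -1) → (-3, -5)

image vertices: (-4, 0), (-5, -9), (-6, -6), (-3, -6), (-3, -5)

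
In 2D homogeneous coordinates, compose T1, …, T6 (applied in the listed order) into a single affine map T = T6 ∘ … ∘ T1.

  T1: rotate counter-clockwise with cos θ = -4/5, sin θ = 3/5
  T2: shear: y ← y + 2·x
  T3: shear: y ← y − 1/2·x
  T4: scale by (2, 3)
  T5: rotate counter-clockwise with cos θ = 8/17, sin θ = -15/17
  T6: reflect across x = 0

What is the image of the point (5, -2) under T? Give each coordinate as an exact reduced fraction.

T1 rotate counter-clockwise with cos θ = -4/5, sin θ = 3/5: (5, -2) → (-14/5, 23/5)
T2 shear: y ← y + 2·x: (-14/5, 23/5) → (-14/5, -1)
T3 shear: y ← y − 1/2·x: (-14/5, -1) → (-14/5, 2/5)
T4 scale by (2, 3): (-14/5, 2/5) → (-28/5, 6/5)
T5 rotate counter-clockwise with cos θ = 8/17, sin θ = -15/17: (-28/5, 6/5) → (-134/85, 468/85)
T6 reflect across x = 0: (-134/85, 468/85) → (134/85, 468/85)

T(p) = (134/85, 468/85)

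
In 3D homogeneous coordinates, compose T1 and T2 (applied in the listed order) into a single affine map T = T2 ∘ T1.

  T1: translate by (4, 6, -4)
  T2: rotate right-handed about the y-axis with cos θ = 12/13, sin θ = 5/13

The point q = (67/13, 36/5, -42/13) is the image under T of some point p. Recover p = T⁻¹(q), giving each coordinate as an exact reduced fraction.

T1 = [1 0 0 4; 0 1 0 6; 0 0 1 -4; 0 0 0 1]
T2·T1 = [12/13 0 5/13 28/13; 0 1 0 6; -5/13 0 12/13 -68/13; 0 0 0 1]
det M = 1; M⁻¹ = [12/13 0 -5/13 -4; 0 1 0 -6; 5/13 0 12/13 4; 0 0 0 1]
M⁻¹ · (67/13, 36/5, -42/13)ᵀ = (2, 6/5, 3)ᵀ

p = (2, 6/5, 3)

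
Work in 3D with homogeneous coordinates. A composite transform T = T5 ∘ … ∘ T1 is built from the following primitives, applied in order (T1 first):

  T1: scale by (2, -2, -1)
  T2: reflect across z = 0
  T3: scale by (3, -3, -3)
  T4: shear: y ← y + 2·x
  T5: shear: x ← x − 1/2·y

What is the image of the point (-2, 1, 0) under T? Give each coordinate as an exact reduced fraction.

T1 scale by (2, -2, -1): (-2, 1, 0) → (-4, -2, 0)
T2 reflect across z = 0: (-4, -2, 0) → (-4, -2, 0)
T3 scale by (3, -3, -3): (-4, -2, 0) → (-12, 6, 0)
T4 shear: y ← y + 2·x: (-12, 6, 0) → (-12, -18, 0)
T5 shear: x ← x − 1/2·y: (-12, -18, 0) → (-3, -18, 0)

T(p) = (-3, -18, 0)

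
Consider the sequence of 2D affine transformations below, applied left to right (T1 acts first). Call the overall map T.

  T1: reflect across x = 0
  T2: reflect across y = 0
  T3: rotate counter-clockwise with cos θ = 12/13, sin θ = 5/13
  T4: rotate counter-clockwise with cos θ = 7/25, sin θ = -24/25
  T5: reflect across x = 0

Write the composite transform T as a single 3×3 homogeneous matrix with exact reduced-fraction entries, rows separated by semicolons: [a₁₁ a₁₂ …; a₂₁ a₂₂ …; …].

T = [204/325 253/325 0; 253/325 -204/325 0; 0 0 1]

T1 = [-1 0 0; 0 1 0; 0 0 1]
T2·T1 = [-1 0 0; 0 -1 0; 0 0 1]
T3·…·T1 = [-12/13 5/13 0; -5/13 -12/13 0; 0 0 1]
T4·…·T1 = [-204/325 -253/325 0; 253/325 -204/325 0; 0 0 1]
T5·…·T1 = [204/325 253/325 0; 253/325 -204/325 0; 0 0 1]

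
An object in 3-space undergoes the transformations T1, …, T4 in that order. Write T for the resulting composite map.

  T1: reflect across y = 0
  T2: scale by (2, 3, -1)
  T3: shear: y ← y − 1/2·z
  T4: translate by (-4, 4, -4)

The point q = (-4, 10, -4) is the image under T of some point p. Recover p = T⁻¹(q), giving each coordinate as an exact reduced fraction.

T1 = [1 0 0 0; 0 -1 0 0; 0 0 1 0; 0 0 0 1]
T2·T1 = [2 0 0 0; 0 -3 0 0; 0 0 -1 0; 0 0 0 1]
T3·…·T1 = [2 0 0 0; 0 -3 1/2 0; 0 0 -1 0; 0 0 0 1]
T4·…·T1 = [2 0 0 -4; 0 -3 1/2 4; 0 0 -1 -4; 0 0 0 1]
det M = 6; M⁻¹ = [1/2 0 0 2; 0 -1/3 -1/6 2/3; 0 0 -1 -4; 0 0 0 1]
M⁻¹ · (-4, 10, -4)ᵀ = (0, -2, 0)ᵀ

p = (0, -2, 0)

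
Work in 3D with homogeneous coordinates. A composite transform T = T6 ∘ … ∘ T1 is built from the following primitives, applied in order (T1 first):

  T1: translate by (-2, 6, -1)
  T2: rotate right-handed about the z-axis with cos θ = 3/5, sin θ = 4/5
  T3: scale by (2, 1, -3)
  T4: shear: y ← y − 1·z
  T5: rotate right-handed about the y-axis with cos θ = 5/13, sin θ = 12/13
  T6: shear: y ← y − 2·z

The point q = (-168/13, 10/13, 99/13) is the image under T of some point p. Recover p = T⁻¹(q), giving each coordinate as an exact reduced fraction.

p = (4, 3, 4)

T1 = [1 0 0 -2; 0 1 0 6; 0 0 1 -1; 0 0 0 1]
T2·T1 = [3/5 -4/5 0 -6; 4/5 3/5 0 2; 0 0 1 -1; 0 0 0 1]
T3·…·T1 = [6/5 -8/5 0 -12; 4/5 3/5 0 2; 0 0 -3 3; 0 0 0 1]
T4·…·T1 = [6/5 -8/5 0 -12; 4/5 3/5 3 -1; 0 0 -3 3; 0 0 0 1]
T5·…·T1 = [6/13 -8/13 -36/13 -24/13; 4/5 3/5 3 -1; -72/65 96/65 -15/13 159/13; 0 0 0 1]
T6·…·T1 = [6/13 -8/13 -36/13 -24/13; 196/65 -153/65 69/13 -331/13; -72/65 96/65 -15/13 159/13; 0 0 0 1]
det M = -6; M⁻¹ = [111/130 4/5 106/65 2; 2/5 3/5 9/5 -6; -4/13 0 -5/39 1; 0 0 0 1]
M⁻¹ · (-168/13, 10/13, 99/13)ᵀ = (4, 3, 4)ᵀ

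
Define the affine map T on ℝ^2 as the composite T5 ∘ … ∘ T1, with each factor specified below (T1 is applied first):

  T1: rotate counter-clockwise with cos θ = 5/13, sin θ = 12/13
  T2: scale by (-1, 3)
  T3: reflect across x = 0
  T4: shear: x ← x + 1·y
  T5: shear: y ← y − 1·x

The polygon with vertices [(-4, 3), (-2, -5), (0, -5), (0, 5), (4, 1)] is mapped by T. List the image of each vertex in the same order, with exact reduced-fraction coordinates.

image vertices: (-155/13, 56/13), (-97/13, -50/13), (-15/13, -60/13), (15/13, 60/13), (167/13, -8/13)

T1 rotate counter-clockwise with cos θ = 5/13, sin θ = 12/13: (-4, 3) → (-56/13, -33/13); (-2, -5) → (50/13, -49/13); (0, -5) → (60/13, -25/13); (0, 5) → (-60/13, 25/13); (4, 1) → (8/13, 53/13)
T2 scale by (-1, 3): (-56/13, -33/13) → (56/13, -99/13); (50/13, -49/13) → (-50/13, -147/13); (60/13, -25/13) → (-60/13, -75/13); (-60/13, 25/13) → (60/13, 75/13); (8/13, 53/13) → (-8/13, 159/13)
T3 reflect across x = 0: (56/13, -99/13) → (-56/13, -99/13); (-50/13, -147/13) → (50/13, -147/13); (-60/13, -75/13) → (60/13, -75/13); (60/13, 75/13) → (-60/13, 75/13); (-8/13, 159/13) → (8/13, 159/13)
T4 shear: x ← x + 1·y: (-56/13, -99/13) → (-155/13, -99/13); (50/13, -147/13) → (-97/13, -147/13); (60/13, -75/13) → (-15/13, -75/13); (-60/13, 75/13) → (15/13, 75/13); (8/13, 159/13) → (167/13, 159/13)
T5 shear: y ← y − 1·x: (-155/13, -99/13) → (-155/13, 56/13); (-97/13, -147/13) → (-97/13, -50/13); (-15/13, -75/13) → (-15/13, -60/13); (15/13, 75/13) → (15/13, 60/13); (167/13, 159/13) → (167/13, -8/13)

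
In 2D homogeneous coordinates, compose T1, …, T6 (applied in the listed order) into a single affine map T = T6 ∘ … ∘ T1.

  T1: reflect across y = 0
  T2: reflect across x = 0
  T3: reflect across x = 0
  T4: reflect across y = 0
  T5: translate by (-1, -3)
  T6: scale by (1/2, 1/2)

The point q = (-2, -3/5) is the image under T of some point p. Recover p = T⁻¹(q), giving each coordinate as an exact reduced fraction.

p = (-3, 9/5)

T1 = [1 0 0; 0 -1 0; 0 0 1]
T2·T1 = [-1 0 0; 0 -1 0; 0 0 1]
T3·…·T1 = [1 0 0; 0 -1 0; 0 0 1]
T4·…·T1 = [1 0 0; 0 1 0; 0 0 1]
T5·…·T1 = [1 0 -1; 0 1 -3; 0 0 1]
T6·…·T1 = [1/2 0 -1/2; 0 1/2 -3/2; 0 0 1]
det M = 1/4; M⁻¹ = [2 0 1; 0 2 3; 0 0 1]
M⁻¹ · (-2, -3/5)ᵀ = (-3, 9/5)ᵀ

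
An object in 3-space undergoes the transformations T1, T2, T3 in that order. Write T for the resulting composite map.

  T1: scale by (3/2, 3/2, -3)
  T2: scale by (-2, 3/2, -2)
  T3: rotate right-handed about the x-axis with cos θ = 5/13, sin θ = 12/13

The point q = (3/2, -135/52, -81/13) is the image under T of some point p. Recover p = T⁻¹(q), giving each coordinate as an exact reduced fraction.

T1 = [3/2 0 0 0; 0 3/2 0 0; 0 0 -3 0; 0 0 0 1]
T2·T1 = [-3 0 0 0; 0 9/4 0 0; 0 0 6 0; 0 0 0 1]
T3·…·T1 = [-3 0 0 0; 0 45/52 -72/13 0; 0 27/13 30/13 0; 0 0 0 1]
det M = -81/2; M⁻¹ = [-1/3 0 0 0; 0 20/117 16/39 0; 0 -2/13 5/78 0; 0 0 0 1]
M⁻¹ · (3/2, -135/52, -81/13)ᵀ = (-1/2, -3, 0)ᵀ

p = (-1/2, -3, 0)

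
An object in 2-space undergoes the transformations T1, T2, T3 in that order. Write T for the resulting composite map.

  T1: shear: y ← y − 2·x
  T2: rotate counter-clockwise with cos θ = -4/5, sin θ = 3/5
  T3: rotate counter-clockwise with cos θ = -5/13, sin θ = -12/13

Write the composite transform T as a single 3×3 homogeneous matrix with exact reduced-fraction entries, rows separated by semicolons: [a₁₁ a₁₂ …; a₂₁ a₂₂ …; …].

T1 = [1 0 0; -2 1 0; 0 0 1]
T2·T1 = [2/5 -3/5 0; 11/5 -4/5 0; 0 0 1]
T3·…·T1 = [122/65 -33/65 0; -79/65 56/65 0; 0 0 1]

T = [122/65 -33/65 0; -79/65 56/65 0; 0 0 1]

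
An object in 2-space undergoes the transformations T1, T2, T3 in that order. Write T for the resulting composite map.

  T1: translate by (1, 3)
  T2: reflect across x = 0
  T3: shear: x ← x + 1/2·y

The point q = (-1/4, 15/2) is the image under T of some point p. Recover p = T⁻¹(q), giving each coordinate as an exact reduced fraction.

p = (3, 9/2)

T1 = [1 0 1; 0 1 3; 0 0 1]
T2·T1 = [-1 0 -1; 0 1 3; 0 0 1]
T3·…·T1 = [-1 1/2 1/2; 0 1 3; 0 0 1]
det M = -1; M⁻¹ = [-1 1/2 -1; 0 1 -3; 0 0 1]
M⁻¹ · (-1/4, 15/2)ᵀ = (3, 9/2)ᵀ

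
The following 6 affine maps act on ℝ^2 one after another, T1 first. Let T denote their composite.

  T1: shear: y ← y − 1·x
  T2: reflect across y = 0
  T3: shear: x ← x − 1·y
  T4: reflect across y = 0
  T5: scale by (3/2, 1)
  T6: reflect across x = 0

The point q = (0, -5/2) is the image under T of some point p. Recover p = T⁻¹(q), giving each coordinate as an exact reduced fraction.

T1 = [1 0 0; -1 1 0; 0 0 1]
T2·T1 = [1 0 0; 1 -1 0; 0 0 1]
T3·…·T1 = [0 1 0; 1 -1 0; 0 0 1]
T4·…·T1 = [0 1 0; -1 1 0; 0 0 1]
T5·…·T1 = [0 3/2 0; -1 1 0; 0 0 1]
T6·…·T1 = [0 -3/2 0; -1 1 0; 0 0 1]
det M = -3/2; M⁻¹ = [-2/3 -1 0; -2/3 0 0; 0 0 1]
M⁻¹ · (0, -5/2)ᵀ = (5/2, 0)ᵀ

p = (5/2, 0)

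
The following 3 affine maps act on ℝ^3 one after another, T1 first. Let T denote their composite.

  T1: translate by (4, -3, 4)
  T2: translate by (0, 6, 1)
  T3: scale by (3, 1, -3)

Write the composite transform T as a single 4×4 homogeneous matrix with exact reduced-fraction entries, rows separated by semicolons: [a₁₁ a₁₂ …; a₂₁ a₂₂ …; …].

T1 = [1 0 0 4; 0 1 0 -3; 0 0 1 4; 0 0 0 1]
T2·T1 = [1 0 0 4; 0 1 0 3; 0 0 1 5; 0 0 0 1]
T3·…·T1 = [3 0 0 12; 0 1 0 3; 0 0 -3 -15; 0 0 0 1]

T = [3 0 0 12; 0 1 0 3; 0 0 -3 -15; 0 0 0 1]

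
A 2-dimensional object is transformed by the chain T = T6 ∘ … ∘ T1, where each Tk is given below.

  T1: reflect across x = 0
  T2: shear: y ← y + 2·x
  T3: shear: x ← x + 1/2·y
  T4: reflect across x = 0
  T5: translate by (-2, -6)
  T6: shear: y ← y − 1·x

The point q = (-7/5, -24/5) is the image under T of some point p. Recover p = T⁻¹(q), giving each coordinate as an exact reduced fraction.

T1 = [-1 0 0; 0 1 0; 0 0 1]
T2·T1 = [-1 0 0; -2 1 0; 0 0 1]
T3·…·T1 = [-2 1/2 0; -2 1 0; 0 0 1]
T4·…·T1 = [2 -1/2 0; -2 1 0; 0 0 1]
T5·…·T1 = [2 -1/2 -2; -2 1 -6; 0 0 1]
T6·…·T1 = [2 -1/2 -2; -4 3/2 -4; 0 0 1]
det M = 1; M⁻¹ = [3/2 1/2 5; 4 2 16; 0 0 1]
M⁻¹ · (-7/5, -24/5)ᵀ = (1/2, 4/5)ᵀ

p = (1/2, 4/5)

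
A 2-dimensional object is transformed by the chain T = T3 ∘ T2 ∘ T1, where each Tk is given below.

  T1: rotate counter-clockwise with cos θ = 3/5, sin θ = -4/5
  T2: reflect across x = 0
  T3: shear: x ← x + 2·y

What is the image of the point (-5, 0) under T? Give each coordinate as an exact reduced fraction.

T(p) = (11, 4)

T1 rotate counter-clockwise with cos θ = 3/5, sin θ = -4/5: (-5, 0) → (-3, 4)
T2 reflect across x = 0: (-3, 4) → (3, 4)
T3 shear: x ← x + 2·y: (3, 4) → (11, 4)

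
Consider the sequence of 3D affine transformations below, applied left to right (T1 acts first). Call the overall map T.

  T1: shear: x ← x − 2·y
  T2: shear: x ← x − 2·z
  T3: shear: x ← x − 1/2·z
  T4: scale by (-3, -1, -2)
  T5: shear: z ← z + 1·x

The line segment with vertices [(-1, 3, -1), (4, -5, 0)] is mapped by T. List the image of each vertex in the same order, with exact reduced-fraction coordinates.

image vertices: (27/2, -3, 31/2), (-42, 5, -42)

T1 shear: x ← x − 2·y: (-1, 3, -1) → (-7, 3, -1); (4, -5, 0) → (14, -5, 0)
T2 shear: x ← x − 2·z: (-7, 3, -1) → (-5, 3, -1); (14, -5, 0) → (14, -5, 0)
T3 shear: x ← x − 1/2·z: (-5, 3, -1) → (-9/2, 3, -1); (14, -5, 0) → (14, -5, 0)
T4 scale by (-3, -1, -2): (-9/2, 3, -1) → (27/2, -3, 2); (14, -5, 0) → (-42, 5, 0)
T5 shear: z ← z + 1·x: (27/2, -3, 2) → (27/2, -3, 31/2); (-42, 5, 0) → (-42, 5, -42)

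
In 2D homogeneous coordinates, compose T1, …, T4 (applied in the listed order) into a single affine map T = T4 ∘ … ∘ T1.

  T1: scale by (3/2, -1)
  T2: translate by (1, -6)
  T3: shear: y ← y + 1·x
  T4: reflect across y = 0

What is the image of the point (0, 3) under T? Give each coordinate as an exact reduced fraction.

T1 scale by (3/2, -1): (0, 3) → (0, -3)
T2 translate by (1, -6): (0, -3) → (1, -9)
T3 shear: y ← y + 1·x: (1, -9) → (1, -8)
T4 reflect across y = 0: (1, -8) → (1, 8)

T(p) = (1, 8)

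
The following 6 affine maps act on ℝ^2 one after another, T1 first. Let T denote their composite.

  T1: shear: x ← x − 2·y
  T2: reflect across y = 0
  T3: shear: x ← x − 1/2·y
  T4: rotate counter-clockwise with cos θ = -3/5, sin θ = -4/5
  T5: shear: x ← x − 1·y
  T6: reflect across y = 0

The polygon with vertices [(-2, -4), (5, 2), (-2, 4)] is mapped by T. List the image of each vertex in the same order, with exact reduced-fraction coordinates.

T1 shear: x ← x − 2·y: (-2, -4) → (6, -4); (5, 2) → (1, 2); (-2, 4) → (-10, 4)
T2 reflect across y = 0: (6, -4) → (6, 4); (1, 2) → (1, -2); (-10, 4) → (-10, -4)
T3 shear: x ← x − 1/2·y: (6, 4) → (4, 4); (1, -2) → (2, -2); (-10, -4) → (-8, -4)
T4 rotate counter-clockwise with cos θ = -3/5, sin θ = -4/5: (4, 4) → (4/5, -28/5); (2, -2) → (-14/5, -2/5); (-8, -4) → (8/5, 44/5)
T5 shear: x ← x − 1·y: (4/5, -28/5) → (32/5, -28/5); (-14/5, -2/5) → (-12/5, -2/5); (8/5, 44/5) → (-36/5, 44/5)
T6 reflect across y = 0: (32/5, -28/5) → (32/5, 28/5); (-12/5, -2/5) → (-12/5, 2/5); (-36/5, 44/5) → (-36/5, -44/5)

image vertices: (32/5, 28/5), (-12/5, 2/5), (-36/5, -44/5)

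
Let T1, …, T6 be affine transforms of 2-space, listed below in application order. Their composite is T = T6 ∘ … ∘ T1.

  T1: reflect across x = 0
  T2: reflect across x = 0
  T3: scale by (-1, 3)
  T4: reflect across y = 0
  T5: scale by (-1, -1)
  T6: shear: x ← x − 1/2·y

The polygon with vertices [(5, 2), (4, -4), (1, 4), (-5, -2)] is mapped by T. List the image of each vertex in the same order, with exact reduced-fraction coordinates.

image vertices: (2, 6), (10, -12), (-5, 12), (-2, -6)

T1 reflect across x = 0: (5, 2) → (-5, 2); (4, -4) → (-4, -4); (1, 4) → (-1, 4); (-5, -2) → (5, -2)
T2 reflect across x = 0: (-5, 2) → (5, 2); (-4, -4) → (4, -4); (-1, 4) → (1, 4); (5, -2) → (-5, -2)
T3 scale by (-1, 3): (5, 2) → (-5, 6); (4, -4) → (-4, -12); (1, 4) → (-1, 12); (-5, -2) → (5, -6)
T4 reflect across y = 0: (-5, 6) → (-5, -6); (-4, -12) → (-4, 12); (-1, 12) → (-1, -12); (5, -6) → (5, 6)
T5 scale by (-1, -1): (-5, -6) → (5, 6); (-4, 12) → (4, -12); (-1, -12) → (1, 12); (5, 6) → (-5, -6)
T6 shear: x ← x − 1/2·y: (5, 6) → (2, 6); (4, -12) → (10, -12); (1, 12) → (-5, 12); (-5, -6) → (-2, -6)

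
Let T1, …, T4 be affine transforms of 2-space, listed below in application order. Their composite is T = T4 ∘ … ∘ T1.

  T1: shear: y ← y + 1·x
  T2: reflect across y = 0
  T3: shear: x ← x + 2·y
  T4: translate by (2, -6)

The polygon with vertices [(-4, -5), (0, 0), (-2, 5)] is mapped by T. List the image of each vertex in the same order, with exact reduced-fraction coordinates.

T1 shear: y ← y + 1·x: (-4, -5) → (-4, -9); (0, 0) → (0, 0); (-2, 5) → (-2, 3)
T2 reflect across y = 0: (-4, -9) → (-4, 9); (0, 0) → (0, 0); (-2, 3) → (-2, -3)
T3 shear: x ← x + 2·y: (-4, 9) → (14, 9); (0, 0) → (0, 0); (-2, -3) → (-8, -3)
T4 translate by (2, -6): (14, 9) → (16, 3); (0, 0) → (2, -6); (-8, -3) → (-6, -9)

image vertices: (16, 3), (2, -6), (-6, -9)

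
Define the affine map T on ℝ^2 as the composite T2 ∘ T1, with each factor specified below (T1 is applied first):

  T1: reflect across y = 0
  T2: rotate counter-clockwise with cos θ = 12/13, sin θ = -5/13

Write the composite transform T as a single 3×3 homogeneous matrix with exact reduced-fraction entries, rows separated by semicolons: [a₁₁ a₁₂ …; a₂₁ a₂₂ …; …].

T = [12/13 -5/13 0; -5/13 -12/13 0; 0 0 1]

T1 = [1 0 0; 0 -1 0; 0 0 1]
T2·T1 = [12/13 -5/13 0; -5/13 -12/13 0; 0 0 1]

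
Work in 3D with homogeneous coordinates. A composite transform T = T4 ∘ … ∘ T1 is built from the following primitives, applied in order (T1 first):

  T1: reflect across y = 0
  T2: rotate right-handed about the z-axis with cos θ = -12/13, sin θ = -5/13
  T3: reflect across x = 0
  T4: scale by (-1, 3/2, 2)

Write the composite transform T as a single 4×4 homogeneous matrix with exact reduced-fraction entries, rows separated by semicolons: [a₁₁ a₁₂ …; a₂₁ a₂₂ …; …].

T = [-12/13 -5/13 0 0; -15/26 18/13 0 0; 0 0 2 0; 0 0 0 1]

T1 = [1 0 0 0; 0 -1 0 0; 0 0 1 0; 0 0 0 1]
T2·T1 = [-12/13 -5/13 0 0; -5/13 12/13 0 0; 0 0 1 0; 0 0 0 1]
T3·…·T1 = [12/13 5/13 0 0; -5/13 12/13 0 0; 0 0 1 0; 0 0 0 1]
T4·…·T1 = [-12/13 -5/13 0 0; -15/26 18/13 0 0; 0 0 2 0; 0 0 0 1]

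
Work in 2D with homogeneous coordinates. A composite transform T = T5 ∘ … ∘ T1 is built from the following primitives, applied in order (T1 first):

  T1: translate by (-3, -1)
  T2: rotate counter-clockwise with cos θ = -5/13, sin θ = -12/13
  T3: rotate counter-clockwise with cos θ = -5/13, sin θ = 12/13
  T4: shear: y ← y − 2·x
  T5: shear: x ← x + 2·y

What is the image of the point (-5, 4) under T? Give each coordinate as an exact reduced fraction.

T(p) = (30, 19)

T1 translate by (-3, -1): (-5, 4) → (-8, 3)
T2 rotate counter-clockwise with cos θ = -5/13, sin θ = -12/13: (-8, 3) → (76/13, 81/13)
T3 rotate counter-clockwise with cos θ = -5/13, sin θ = 12/13: (76/13, 81/13) → (-8, 3)
T4 shear: y ← y − 2·x: (-8, 3) → (-8, 19)
T5 shear: x ← x + 2·y: (-8, 19) → (30, 19)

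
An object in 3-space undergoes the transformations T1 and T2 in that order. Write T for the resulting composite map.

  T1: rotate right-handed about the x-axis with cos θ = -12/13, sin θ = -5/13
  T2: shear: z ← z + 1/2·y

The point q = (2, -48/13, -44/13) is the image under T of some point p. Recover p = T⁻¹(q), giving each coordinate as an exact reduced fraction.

T1 = [1 0 0 0; 0 -12/13 5/13 0; 0 -5/13 -12/13 0; 0 0 0 1]
T2·T1 = [1 0 0 0; 0 -12/13 5/13 0; 0 -11/13 -19/26 0; 0 0 0 1]
det M = 1; M⁻¹ = [1 0 0 0; 0 -19/26 -5/13 0; 0 11/13 -12/13 0; 0 0 0 1]
M⁻¹ · (2, -48/13, -44/13)ᵀ = (2, 4, 0)ᵀ

p = (2, 4, 0)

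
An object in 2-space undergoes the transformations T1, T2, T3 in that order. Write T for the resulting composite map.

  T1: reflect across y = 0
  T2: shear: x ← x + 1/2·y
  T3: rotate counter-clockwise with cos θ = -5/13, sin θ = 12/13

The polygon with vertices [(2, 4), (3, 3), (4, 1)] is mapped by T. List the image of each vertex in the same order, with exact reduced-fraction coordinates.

T1 reflect across y = 0: (2, 4) → (2, -4); (3, 3) → (3, -3); (4, 1) → (4, -1)
T2 shear: x ← x + 1/2·y: (2, -4) → (0, -4); (3, -3) → (3/2, -3); (4, -1) → (7/2, -1)
T3 rotate counter-clockwise with cos θ = -5/13, sin θ = 12/13: (0, -4) → (48/13, 20/13); (3/2, -3) → (57/26, 33/13); (7/2, -1) → (-11/26, 47/13)

image vertices: (48/13, 20/13), (57/26, 33/13), (-11/26, 47/13)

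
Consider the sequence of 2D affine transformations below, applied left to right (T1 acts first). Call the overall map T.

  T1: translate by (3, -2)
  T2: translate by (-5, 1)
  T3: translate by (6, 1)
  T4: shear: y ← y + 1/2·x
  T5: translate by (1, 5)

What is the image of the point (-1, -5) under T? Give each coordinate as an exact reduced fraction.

T1 translate by (3, -2): (-1, -5) → (2, -7)
T2 translate by (-5, 1): (2, -7) → (-3, -6)
T3 translate by (6, 1): (-3, -6) → (3, -5)
T4 shear: y ← y + 1/2·x: (3, -5) → (3, -7/2)
T5 translate by (1, 5): (3, -7/2) → (4, 3/2)

T(p) = (4, 3/2)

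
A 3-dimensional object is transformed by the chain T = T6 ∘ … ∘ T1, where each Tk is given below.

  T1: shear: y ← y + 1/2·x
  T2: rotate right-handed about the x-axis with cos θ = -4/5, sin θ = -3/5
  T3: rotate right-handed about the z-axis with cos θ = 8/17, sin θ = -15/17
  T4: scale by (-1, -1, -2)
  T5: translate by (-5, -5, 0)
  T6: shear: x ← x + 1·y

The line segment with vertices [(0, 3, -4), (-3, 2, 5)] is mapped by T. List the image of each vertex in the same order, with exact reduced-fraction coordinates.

image vertices: (-298/85, -233/85, -14/5), (-1254/85, -754/85, 43/5)

T1 shear: y ← y + 1/2·x: (0, 3, -4) → (0, 3, -4); (-3, 2, 5) → (-3, 1/2, 5)
T2 rotate right-handed about the x-axis with cos θ = -4/5, sin θ = -3/5: (0, 3, -4) → (0, -24/5, 7/5); (-3, 1/2, 5) → (-3, 13/5, -43/10)
T3 rotate right-handed about the z-axis with cos θ = 8/17, sin θ = -15/17: (0, -24/5, 7/5) → (-72/17, -192/85, 7/5); (-3, 13/5, -43/10) → (15/17, 329/85, -43/10)
T4 scale by (-1, -1, -2): (-72/17, -192/85, 7/5) → (72/17, 192/85, -14/5); (15/17, 329/85, -43/10) → (-15/17, -329/85, 43/5)
T5 translate by (-5, -5, 0): (72/17, 192/85, -14/5) → (-13/17, -233/85, -14/5); (-15/17, -329/85, 43/5) → (-100/17, -754/85, 43/5)
T6 shear: x ← x + 1·y: (-13/17, -233/85, -14/5) → (-298/85, -233/85, -14/5); (-100/17, -754/85, 43/5) → (-1254/85, -754/85, 43/5)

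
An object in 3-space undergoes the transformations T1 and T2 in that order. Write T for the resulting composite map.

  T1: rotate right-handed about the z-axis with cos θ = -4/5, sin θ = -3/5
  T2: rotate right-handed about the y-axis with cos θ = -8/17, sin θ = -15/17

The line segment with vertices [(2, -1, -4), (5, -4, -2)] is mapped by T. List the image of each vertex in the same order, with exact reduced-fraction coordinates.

T1 rotate right-handed about the z-axis with cos θ = -4/5, sin θ = -3/5: (2, -1, -4) → (-11/5, -2/5, -4); (5, -4, -2) → (-32/5, 1/5, -2)
T2 rotate right-handed about the y-axis with cos θ = -8/17, sin θ = -15/17: (-11/5, -2/5, -4) → (388/85, -2/5, -1/17); (-32/5, 1/5, -2) → (406/85, 1/5, -80/17)

image vertices: (388/85, -2/5, -1/17), (406/85, 1/5, -80/17)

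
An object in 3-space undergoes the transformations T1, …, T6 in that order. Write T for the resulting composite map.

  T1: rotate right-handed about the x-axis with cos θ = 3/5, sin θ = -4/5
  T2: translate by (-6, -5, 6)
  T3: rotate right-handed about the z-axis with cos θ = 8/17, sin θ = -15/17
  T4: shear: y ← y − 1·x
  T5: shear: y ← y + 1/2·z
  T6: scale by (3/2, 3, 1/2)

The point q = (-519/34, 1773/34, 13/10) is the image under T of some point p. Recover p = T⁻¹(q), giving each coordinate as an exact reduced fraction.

p = (-4, 2, -3)

T1 = [1 0 0 0; 0 3/5 4/5 0; 0 -4/5 3/5 0; 0 0 0 1]
T2·T1 = [1 0 0 -6; 0 3/5 4/5 -5; 0 -4/5 3/5 6; 0 0 0 1]
T3·…·T1 = [8/17 9/17 12/17 -123/17; -15/17 24/85 32/85 50/17; 0 -4/5 3/5 6; 0 0 0 1]
T4·…·T1 = [8/17 9/17 12/17 -123/17; -23/17 -21/85 -28/85 173/17; 0 -4/5 3/5 6; 0 0 0 1]
T5·…·T1 = [8/17 9/17 12/17 -123/17; -23/17 -11/17 -1/34 224/17; 0 -4/5 3/5 6; 0 0 0 1]
T6·…·T1 = [12/17 27/34 18/17 -369/34; -69/17 -33/17 -3/34 672/17; 0 -2/5 3/10 3; 0 0 0 1]
det M = 9/4; M⁻¹ = [-14/51 -5/17 15/17 6; 46/85 8/85 -32/17 39/5; 184/255 32/255 14/17 2/5; 0 0 0 1]
M⁻¹ · (-519/34, 1773/34, 13/10)ᵀ = (-4, 2, -3)ᵀ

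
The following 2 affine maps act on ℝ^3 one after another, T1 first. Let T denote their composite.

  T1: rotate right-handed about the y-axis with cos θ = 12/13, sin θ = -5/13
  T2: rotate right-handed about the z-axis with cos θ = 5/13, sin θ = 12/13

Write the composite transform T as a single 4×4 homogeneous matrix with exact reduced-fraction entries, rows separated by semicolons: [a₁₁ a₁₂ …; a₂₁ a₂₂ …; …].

T = [60/169 -12/13 -25/169 0; 144/169 5/13 -60/169 0; 5/13 0 12/13 0; 0 0 0 1]

T1 = [12/13 0 -5/13 0; 0 1 0 0; 5/13 0 12/13 0; 0 0 0 1]
T2·T1 = [60/169 -12/13 -25/169 0; 144/169 5/13 -60/169 0; 5/13 0 12/13 0; 0 0 0 1]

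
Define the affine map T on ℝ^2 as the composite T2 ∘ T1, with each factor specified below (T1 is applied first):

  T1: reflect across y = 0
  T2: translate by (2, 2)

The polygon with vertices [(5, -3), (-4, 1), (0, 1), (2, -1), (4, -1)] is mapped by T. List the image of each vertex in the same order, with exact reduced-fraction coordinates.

T1 reflect across y = 0: (5, -3) → (5, 3); (-4, 1) → (-4, -1); (0, 1) → (0, -1); (2, -1) → (2, 1); (4, -1) → (4, 1)
T2 translate by (2, 2): (5, 3) → (7, 5); (-4, -1) → (-2, 1); (0, -1) → (2, 1); (2, 1) → (4, 3); (4, 1) → (6, 3)

image vertices: (7, 5), (-2, 1), (2, 1), (4, 3), (6, 3)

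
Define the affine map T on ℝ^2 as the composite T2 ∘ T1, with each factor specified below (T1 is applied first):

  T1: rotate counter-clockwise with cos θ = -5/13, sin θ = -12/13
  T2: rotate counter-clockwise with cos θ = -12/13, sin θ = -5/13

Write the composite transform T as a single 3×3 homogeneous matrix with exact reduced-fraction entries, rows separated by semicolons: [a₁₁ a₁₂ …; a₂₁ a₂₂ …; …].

T = [0 -1 0; 1 0 0; 0 0 1]

T1 = [-5/13 12/13 0; -12/13 -5/13 0; 0 0 1]
T2·T1 = [0 -1 0; 1 0 0; 0 0 1]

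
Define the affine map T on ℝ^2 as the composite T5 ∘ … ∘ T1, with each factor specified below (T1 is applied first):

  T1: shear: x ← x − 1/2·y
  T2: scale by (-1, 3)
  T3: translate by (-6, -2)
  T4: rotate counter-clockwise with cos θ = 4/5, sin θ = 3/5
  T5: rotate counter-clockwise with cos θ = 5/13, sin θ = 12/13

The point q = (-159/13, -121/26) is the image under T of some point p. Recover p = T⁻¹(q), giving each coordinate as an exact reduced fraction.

p = (-2, 5)

T1 = [1 -1/2 0; 0 1 0; 0 0 1]
T2·T1 = [-1 1/2 0; 0 3 0; 0 0 1]
T3·…·T1 = [-1 1/2 -6; 0 3 -2; 0 0 1]
T4·…·T1 = [-4/5 -7/5 -18/5; -3/5 27/10 -26/5; 0 0 1]
T5·…·T1 = [16/65 -197/65 222/65; -63/65 -33/130 -346/65; 0 0 1]
det M = -3; M⁻¹ = [11/130 -197/195 -17/3; -21/65 -16/195 2/3; 0 0 1]
M⁻¹ · (-159/13, -121/26)ᵀ = (-2, 5)ᵀ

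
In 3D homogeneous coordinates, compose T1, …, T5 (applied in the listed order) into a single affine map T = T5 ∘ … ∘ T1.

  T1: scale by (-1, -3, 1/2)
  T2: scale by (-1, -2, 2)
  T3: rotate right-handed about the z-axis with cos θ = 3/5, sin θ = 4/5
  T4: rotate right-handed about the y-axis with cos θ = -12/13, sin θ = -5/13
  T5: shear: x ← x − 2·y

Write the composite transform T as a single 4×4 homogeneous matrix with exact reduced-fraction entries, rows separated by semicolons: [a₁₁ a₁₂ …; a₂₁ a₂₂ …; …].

T1 = [-1 0 0 0; 0 -3 0 0; 0 0 1/2 0; 0 0 0 1]
T2·T1 = [1 0 0 0; 0 6 0 0; 0 0 1 0; 0 0 0 1]
T3·…·T1 = [3/5 -24/5 0 0; 4/5 18/5 0 0; 0 0 1 0; 0 0 0 1]
T4·…·T1 = [-36/65 288/65 -5/13 0; 4/5 18/5 0 0; 3/13 -24/13 -12/13 0; 0 0 0 1]
T5·…·T1 = [-28/13 -36/13 -5/13 0; 4/5 18/5 0 0; 3/13 -24/13 -12/13 0; 0 0 0 1]

T = [-28/13 -36/13 -5/13 0; 4/5 18/5 0 0; 3/13 -24/13 -12/13 0; 0 0 0 1]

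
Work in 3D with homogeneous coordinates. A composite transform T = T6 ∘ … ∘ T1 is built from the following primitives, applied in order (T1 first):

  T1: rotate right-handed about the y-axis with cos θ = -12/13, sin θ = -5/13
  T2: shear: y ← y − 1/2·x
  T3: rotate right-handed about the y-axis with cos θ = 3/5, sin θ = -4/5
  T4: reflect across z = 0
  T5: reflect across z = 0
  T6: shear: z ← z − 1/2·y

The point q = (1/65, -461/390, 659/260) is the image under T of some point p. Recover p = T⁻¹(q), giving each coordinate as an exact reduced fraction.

T1 = [-12/13 0 -5/13 0; 0 1 0 0; 5/13 0 -12/13 0; 0 0 0 1]
T2·T1 = [-12/13 0 -5/13 0; 6/13 1 5/26 0; 5/13 0 -12/13 0; 0 0 0 1]
T3·…·T1 = [-56/65 0 33/65 0; 6/13 1 5/26 0; -33/65 0 -56/65 0; 0 0 0 1]
T4·…·T1 = [-56/65 0 33/65 0; 6/13 1 5/26 0; 33/65 0 56/65 0; 0 0 0 1]
T5·…·T1 = [-56/65 0 33/65 0; 6/13 1 5/26 0; -33/65 0 -56/65 0; 0 0 0 1]
T6·…·T1 = [-56/65 0 33/65 0; 6/13 1 5/26 0; -48/65 -1/2 -249/260 0; 0 0 0 1]
det M = 1; M⁻¹ = [-56/65 -33/130 -33/65 0; 3/10 6/5 2/5 0; 33/65 -28/65 -56/65 0; 0 0 0 1]
M⁻¹ · (1/65, -461/390, 659/260)ᵀ = (-1, -2/5, -5/3)ᵀ

p = (-1, -2/5, -5/3)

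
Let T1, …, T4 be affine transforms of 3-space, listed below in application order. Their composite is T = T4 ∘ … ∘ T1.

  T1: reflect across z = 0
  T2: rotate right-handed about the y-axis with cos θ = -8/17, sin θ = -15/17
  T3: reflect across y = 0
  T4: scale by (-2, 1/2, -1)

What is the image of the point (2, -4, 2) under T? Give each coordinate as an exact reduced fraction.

T1 reflect across z = 0: (2, -4, 2) → (2, -4, -2)
T2 rotate right-handed about the y-axis with cos θ = -8/17, sin θ = -15/17: (2, -4, -2) → (14/17, -4, 46/17)
T3 reflect across y = 0: (14/17, -4, 46/17) → (14/17, 4, 46/17)
T4 scale by (-2, 1/2, -1): (14/17, 4, 46/17) → (-28/17, 2, -46/17)

T(p) = (-28/17, 2, -46/17)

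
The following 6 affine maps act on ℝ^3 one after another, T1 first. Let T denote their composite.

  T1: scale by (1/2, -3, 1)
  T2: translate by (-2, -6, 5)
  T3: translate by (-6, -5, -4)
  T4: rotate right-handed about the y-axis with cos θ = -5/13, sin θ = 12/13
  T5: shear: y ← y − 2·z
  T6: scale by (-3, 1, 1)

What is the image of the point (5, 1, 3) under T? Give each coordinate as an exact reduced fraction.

T(p) = (-453/26, -274/13, 46/13)

T1 scale by (1/2, -3, 1): (5, 1, 3) → (5/2, -3, 3)
T2 translate by (-2, -6, 5): (5/2, -3, 3) → (1/2, -9, 8)
T3 translate by (-6, -5, -4): (1/2, -9, 8) → (-11/2, -14, 4)
T4 rotate right-handed about the y-axis with cos θ = -5/13, sin θ = 12/13: (-11/2, -14, 4) → (151/26, -14, 46/13)
T5 shear: y ← y − 2·z: (151/26, -14, 46/13) → (151/26, -274/13, 46/13)
T6 scale by (-3, 1, 1): (151/26, -274/13, 46/13) → (-453/26, -274/13, 46/13)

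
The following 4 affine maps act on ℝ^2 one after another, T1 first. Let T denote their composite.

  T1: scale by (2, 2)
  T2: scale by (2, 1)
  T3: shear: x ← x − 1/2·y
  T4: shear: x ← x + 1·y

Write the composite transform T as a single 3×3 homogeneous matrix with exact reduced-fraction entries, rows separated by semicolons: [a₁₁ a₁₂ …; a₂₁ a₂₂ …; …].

T1 = [2 0 0; 0 2 0; 0 0 1]
T2·T1 = [4 0 0; 0 2 0; 0 0 1]
T3·…·T1 = [4 -1 0; 0 2 0; 0 0 1]
T4·…·T1 = [4 1 0; 0 2 0; 0 0 1]

T = [4 1 0; 0 2 0; 0 0 1]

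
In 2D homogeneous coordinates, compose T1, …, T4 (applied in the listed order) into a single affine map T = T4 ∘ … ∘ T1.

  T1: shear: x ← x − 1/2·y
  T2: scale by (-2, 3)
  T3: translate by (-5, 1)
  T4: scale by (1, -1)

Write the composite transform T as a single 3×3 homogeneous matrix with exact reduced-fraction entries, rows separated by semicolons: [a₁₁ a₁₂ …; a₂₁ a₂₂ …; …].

T1 = [1 -1/2 0; 0 1 0; 0 0 1]
T2·T1 = [-2 1 0; 0 3 0; 0 0 1]
T3·…·T1 = [-2 1 -5; 0 3 1; 0 0 1]
T4·…·T1 = [-2 1 -5; 0 -3 -1; 0 0 1]

T = [-2 1 -5; 0 -3 -1; 0 0 1]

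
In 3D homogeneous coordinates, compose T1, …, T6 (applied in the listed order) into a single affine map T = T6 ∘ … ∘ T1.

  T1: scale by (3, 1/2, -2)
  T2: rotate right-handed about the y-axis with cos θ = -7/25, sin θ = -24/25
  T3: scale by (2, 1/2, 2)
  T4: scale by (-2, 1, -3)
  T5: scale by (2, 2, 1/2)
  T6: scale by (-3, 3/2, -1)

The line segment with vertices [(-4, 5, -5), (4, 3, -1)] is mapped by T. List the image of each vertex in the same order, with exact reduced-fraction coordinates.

T1 scale by (3, 1/2, -2): (-4, 5, -5) → (-12, 5/2, 10); (4, 3, -1) → (12, 3/2, 2)
T2 rotate right-handed about the y-axis with cos θ = -7/25, sin θ = -24/25: (-12, 5/2, 10) → (-156/25, 5/2, -358/25); (12, 3/2, 2) → (-132/25, 3/2, 274/25)
T3 scale by (2, 1/2, 2): (-156/25, 5/2, -358/25) → (-312/25, 5/4, -716/25); (-132/25, 3/2, 274/25) → (-264/25, 3/4, 548/25)
T4 scale by (-2, 1, -3): (-312/25, 5/4, -716/25) → (624/25, 5/4, 2148/25); (-264/25, 3/4, 548/25) → (528/25, 3/4, -1644/25)
T5 scale by (2, 2, 1/2): (624/25, 5/4, 2148/25) → (1248/25, 5/2, 1074/25); (528/25, 3/4, -1644/25) → (1056/25, 3/2, -822/25)
T6 scale by (-3, 3/2, -1): (1248/25, 5/2, 1074/25) → (-3744/25, 15/4, -1074/25); (1056/25, 3/2, -822/25) → (-3168/25, 9/4, 822/25)

image vertices: (-3744/25, 15/4, -1074/25), (-3168/25, 9/4, 822/25)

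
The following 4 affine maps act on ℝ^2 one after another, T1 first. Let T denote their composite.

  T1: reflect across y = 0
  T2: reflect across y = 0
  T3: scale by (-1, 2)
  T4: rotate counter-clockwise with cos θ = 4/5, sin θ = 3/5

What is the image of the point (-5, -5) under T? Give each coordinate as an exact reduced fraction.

T(p) = (10, -5)

T1 reflect across y = 0: (-5, -5) → (-5, 5)
T2 reflect across y = 0: (-5, 5) → (-5, -5)
T3 scale by (-1, 2): (-5, -5) → (5, -10)
T4 rotate counter-clockwise with cos θ = 4/5, sin θ = 3/5: (5, -10) → (10, -5)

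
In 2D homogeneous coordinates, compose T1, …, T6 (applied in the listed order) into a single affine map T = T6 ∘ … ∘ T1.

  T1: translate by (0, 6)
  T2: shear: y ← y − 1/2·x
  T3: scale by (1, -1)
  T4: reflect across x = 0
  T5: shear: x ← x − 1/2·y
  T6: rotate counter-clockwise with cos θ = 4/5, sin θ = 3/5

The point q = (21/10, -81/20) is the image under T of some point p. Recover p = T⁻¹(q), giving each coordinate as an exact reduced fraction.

p = (3, 0)

T1 = [1 0 0; 0 1 6; 0 0 1]
T2·T1 = [1 0 0; -1/2 1 6; 0 0 1]
T3·…·T1 = [1 0 0; 1/2 -1 -6; 0 0 1]
T4·…·T1 = [-1 0 0; 1/2 -1 -6; 0 0 1]
T5·…·T1 = [-5/4 1/2 3; 1/2 -1 -6; 0 0 1]
T6·…·T1 = [-13/10 1 6; -7/20 -1/2 -3; 0 0 1]
det M = 1; M⁻¹ = [-1/2 -1 0; 7/20 -13/10 -6; 0 0 1]
M⁻¹ · (21/10, -81/20)ᵀ = (3, 0)ᵀ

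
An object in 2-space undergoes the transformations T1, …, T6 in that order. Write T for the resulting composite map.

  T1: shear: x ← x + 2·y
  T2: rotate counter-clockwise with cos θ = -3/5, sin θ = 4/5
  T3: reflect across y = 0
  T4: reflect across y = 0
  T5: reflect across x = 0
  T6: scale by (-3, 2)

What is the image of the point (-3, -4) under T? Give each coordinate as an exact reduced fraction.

T(p) = (147/5, -64/5)

T1 shear: x ← x + 2·y: (-3, -4) → (-11, -4)
T2 rotate counter-clockwise with cos θ = -3/5, sin θ = 4/5: (-11, -4) → (49/5, -32/5)
T3 reflect across y = 0: (49/5, -32/5) → (49/5, 32/5)
T4 reflect across y = 0: (49/5, 32/5) → (49/5, -32/5)
T5 reflect across x = 0: (49/5, -32/5) → (-49/5, -32/5)
T6 scale by (-3, 2): (-49/5, -32/5) → (147/5, -64/5)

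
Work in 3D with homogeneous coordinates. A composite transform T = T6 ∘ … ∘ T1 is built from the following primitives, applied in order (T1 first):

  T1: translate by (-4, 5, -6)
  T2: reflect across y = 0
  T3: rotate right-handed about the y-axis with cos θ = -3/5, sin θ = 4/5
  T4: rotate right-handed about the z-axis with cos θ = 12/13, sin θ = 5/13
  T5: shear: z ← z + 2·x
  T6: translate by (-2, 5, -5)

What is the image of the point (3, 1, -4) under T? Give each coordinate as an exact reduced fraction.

T1 translate by (-4, 5, -6): (3, 1, -4) → (-1, 6, -10)
T2 reflect across y = 0: (-1, 6, -10) → (-1, -6, -10)
T3 rotate right-handed about the y-axis with cos θ = -3/5, sin θ = 4/5: (-1, -6, -10) → (-37/5, -6, 34/5)
T4 rotate right-handed about the z-axis with cos θ = 12/13, sin θ = 5/13: (-37/5, -6, 34/5) → (-294/65, -109/13, 34/5)
T5 shear: z ← z + 2·x: (-294/65, -109/13, 34/5) → (-294/65, -109/13, -146/65)
T6 translate by (-2, 5, -5): (-294/65, -109/13, -146/65) → (-424/65, -44/13, -471/65)

T(p) = (-424/65, -44/13, -471/65)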